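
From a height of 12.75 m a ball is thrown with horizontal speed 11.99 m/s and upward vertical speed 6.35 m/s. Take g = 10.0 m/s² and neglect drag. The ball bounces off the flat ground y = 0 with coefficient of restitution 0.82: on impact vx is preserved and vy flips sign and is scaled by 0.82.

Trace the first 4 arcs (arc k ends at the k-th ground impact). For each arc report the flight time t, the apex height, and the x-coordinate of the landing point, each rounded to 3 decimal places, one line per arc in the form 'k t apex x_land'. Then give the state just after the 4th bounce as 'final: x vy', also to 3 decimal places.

Arc 1: start y=12.750, vy=6.350 → t=2.353, apex=14.766, x_land=28.218, impact vy=-17.185
  bounce: vy ← 0.82·17.185 = 14.092
Arc 2: start y=0.000, vy=14.092 → t=2.818, apex=9.929, x_land=62.010, impact vy=-14.092
  bounce: vy ← 0.82·14.092 = 11.555
Arc 3: start y=0.000, vy=11.555 → t=2.311, apex=6.676, x_land=89.719, impact vy=-11.555
  bounce: vy ← 0.82·11.555 = 9.475
Arc 4: start y=0.000, vy=9.475 → t=1.895, apex=4.489, x_land=112.441, impact vy=-9.475
  bounce: vy ← 0.82·9.475 = 7.770

1 2.353 14.766 28.218
2 2.818 9.929 62.010
3 2.311 6.676 89.719
4 1.895 4.489 112.441
final: 112.441 7.770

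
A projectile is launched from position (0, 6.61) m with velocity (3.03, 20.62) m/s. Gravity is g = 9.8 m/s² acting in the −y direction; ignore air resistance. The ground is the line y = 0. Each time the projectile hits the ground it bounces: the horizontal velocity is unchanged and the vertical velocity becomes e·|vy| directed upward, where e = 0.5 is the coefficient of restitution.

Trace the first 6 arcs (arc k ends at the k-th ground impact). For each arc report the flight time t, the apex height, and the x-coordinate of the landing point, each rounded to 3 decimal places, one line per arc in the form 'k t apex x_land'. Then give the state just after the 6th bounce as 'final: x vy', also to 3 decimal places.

1 4.507 28.303 13.658
2 2.403 7.076 20.940
3 1.202 1.769 24.581
4 0.601 0.442 26.401
5 0.300 0.111 27.312
6 0.150 0.028 27.767
final: 27.767 0.368

Arc 1: start y=6.610, vy=20.620 → t=4.507, apex=28.303, x_land=13.658, impact vy=-23.553
  bounce: vy ← 0.5·23.553 = 11.776
Arc 2: start y=0.000, vy=11.776 → t=2.403, apex=7.076, x_land=20.940, impact vy=-11.776
  bounce: vy ← 0.5·11.776 = 5.888
Arc 3: start y=0.000, vy=5.888 → t=1.202, apex=1.769, x_land=24.581, impact vy=-5.888
  bounce: vy ← 0.5·5.888 = 2.944
Arc 4: start y=0.000, vy=2.944 → t=0.601, apex=0.442, x_land=26.401, impact vy=-2.944
  bounce: vy ← 0.5·2.944 = 1.472
Arc 5: start y=0.000, vy=1.472 → t=0.300, apex=0.111, x_land=27.312, impact vy=-1.472
  bounce: vy ← 0.5·1.472 = 0.736
Arc 6: start y=0.000, vy=0.736 → t=0.150, apex=0.028, x_land=27.767, impact vy=-0.736
  bounce: vy ← 0.5·0.736 = 0.368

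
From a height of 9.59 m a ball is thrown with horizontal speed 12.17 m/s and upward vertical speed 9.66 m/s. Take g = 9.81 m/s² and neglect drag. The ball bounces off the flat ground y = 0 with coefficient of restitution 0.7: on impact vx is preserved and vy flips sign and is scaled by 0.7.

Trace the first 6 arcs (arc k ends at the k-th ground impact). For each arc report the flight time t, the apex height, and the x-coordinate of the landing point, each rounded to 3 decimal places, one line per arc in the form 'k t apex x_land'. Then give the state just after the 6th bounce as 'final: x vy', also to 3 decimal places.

Arc 1: start y=9.590, vy=9.660 → t=2.695, apex=14.346, x_land=32.797, impact vy=-16.777
  bounce: vy ← 0.7·16.777 = 11.744
Arc 2: start y=0.000, vy=11.744 → t=2.394, apex=7.030, x_land=61.936, impact vy=-11.744
  bounce: vy ← 0.7·11.744 = 8.221
Arc 3: start y=0.000, vy=8.221 → t=1.676, apex=3.445, x_land=82.333, impact vy=-8.221
  bounce: vy ← 0.7·8.221 = 5.755
Arc 4: start y=0.000, vy=5.755 → t=1.173, apex=1.688, x_land=96.610, impact vy=-5.755
  bounce: vy ← 0.7·5.755 = 4.028
Arc 5: start y=0.000, vy=4.028 → t=0.821, apex=0.827, x_land=106.605, impact vy=-4.028
  bounce: vy ← 0.7·4.028 = 2.820
Arc 6: start y=0.000, vy=2.820 → t=0.575, apex=0.405, x_land=113.601, impact vy=-2.820
  bounce: vy ← 0.7·2.820 = 1.974

1 2.695 14.346 32.797
2 2.394 7.030 61.936
3 1.676 3.445 82.333
4 1.173 1.688 96.610
5 0.821 0.827 106.605
6 0.575 0.405 113.601
final: 113.601 1.974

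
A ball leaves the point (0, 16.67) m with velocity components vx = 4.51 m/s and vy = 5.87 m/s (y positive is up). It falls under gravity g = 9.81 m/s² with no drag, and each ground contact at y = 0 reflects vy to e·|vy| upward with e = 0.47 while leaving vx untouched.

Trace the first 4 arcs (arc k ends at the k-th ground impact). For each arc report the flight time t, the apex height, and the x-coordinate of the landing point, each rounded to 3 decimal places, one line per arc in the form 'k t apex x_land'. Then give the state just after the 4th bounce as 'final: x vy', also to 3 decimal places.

Arc 1: start y=16.670, vy=5.870 → t=2.537, apex=18.426, x_land=11.440, impact vy=-19.014
  bounce: vy ← 0.47·19.014 = 8.936
Arc 2: start y=0.000, vy=8.936 → t=1.822, apex=4.070, x_land=19.657, impact vy=-8.936
  bounce: vy ← 0.47·8.936 = 4.200
Arc 3: start y=0.000, vy=4.200 → t=0.856, apex=0.899, x_land=23.519, impact vy=-4.200
  bounce: vy ← 0.47·4.200 = 1.974
Arc 4: start y=0.000, vy=1.974 → t=0.402, apex=0.199, x_land=25.334, impact vy=-1.974
  bounce: vy ← 0.47·1.974 = 0.928

1 2.537 18.426 11.440
2 1.822 4.070 19.657
3 0.856 0.899 23.519
4 0.402 0.199 25.334
final: 25.334 0.928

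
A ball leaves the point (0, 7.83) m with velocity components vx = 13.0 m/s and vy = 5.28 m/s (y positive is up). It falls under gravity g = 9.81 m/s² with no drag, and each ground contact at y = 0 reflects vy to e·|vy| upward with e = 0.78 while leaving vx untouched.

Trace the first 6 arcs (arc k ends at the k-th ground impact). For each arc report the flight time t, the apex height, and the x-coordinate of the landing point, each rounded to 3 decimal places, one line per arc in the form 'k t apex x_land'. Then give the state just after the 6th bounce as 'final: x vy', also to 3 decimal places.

Arc 1: start y=7.830, vy=5.280 → t=1.912, apex=9.251, x_land=24.850, impact vy=-13.472
  bounce: vy ← 0.78·13.472 = 10.508
Arc 2: start y=0.000, vy=10.508 → t=2.142, apex=5.628, x_land=52.701, impact vy=-10.508
  bounce: vy ← 0.78·10.508 = 8.197
Arc 3: start y=0.000, vy=8.197 → t=1.671, apex=3.424, x_land=74.425, impact vy=-8.197
  bounce: vy ← 0.78·8.197 = 6.393
Arc 4: start y=0.000, vy=6.393 → t=1.303, apex=2.083, x_land=91.369, impact vy=-6.393
  bounce: vy ← 0.78·6.393 = 4.987
Arc 5: start y=0.000, vy=4.987 → t=1.017, apex=1.267, x_land=104.586, impact vy=-4.987
  bounce: vy ← 0.78·4.987 = 3.890
Arc 6: start y=0.000, vy=3.890 → t=0.793, apex=0.771, x_land=114.895, impact vy=-3.890
  bounce: vy ← 0.78·3.890 = 3.034

1 1.912 9.251 24.850
2 2.142 5.628 52.701
3 1.671 3.424 74.425
4 1.303 2.083 91.369
5 1.017 1.267 104.586
6 0.793 0.771 114.895
final: 114.895 3.034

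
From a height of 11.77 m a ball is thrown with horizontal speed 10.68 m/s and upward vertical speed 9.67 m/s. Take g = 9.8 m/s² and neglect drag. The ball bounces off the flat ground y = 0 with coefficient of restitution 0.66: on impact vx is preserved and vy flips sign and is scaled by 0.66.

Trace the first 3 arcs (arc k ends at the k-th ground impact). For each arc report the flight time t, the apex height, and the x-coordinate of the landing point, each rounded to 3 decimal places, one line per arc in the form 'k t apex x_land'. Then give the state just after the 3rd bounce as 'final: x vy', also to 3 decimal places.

1 2.824 16.541 30.161
2 2.425 7.205 56.062
3 1.601 3.139 73.157
final: 73.157 5.177

Arc 1: start y=11.770, vy=9.670 → t=2.824, apex=16.541, x_land=30.161, impact vy=-18.006
  bounce: vy ← 0.66·18.006 = 11.884
Arc 2: start y=0.000, vy=11.884 → t=2.425, apex=7.205, x_land=56.062, impact vy=-11.884
  bounce: vy ← 0.66·11.884 = 7.843
Arc 3: start y=0.000, vy=7.843 → t=1.601, apex=3.139, x_land=73.157, impact vy=-7.843
  bounce: vy ← 0.66·7.843 = 5.177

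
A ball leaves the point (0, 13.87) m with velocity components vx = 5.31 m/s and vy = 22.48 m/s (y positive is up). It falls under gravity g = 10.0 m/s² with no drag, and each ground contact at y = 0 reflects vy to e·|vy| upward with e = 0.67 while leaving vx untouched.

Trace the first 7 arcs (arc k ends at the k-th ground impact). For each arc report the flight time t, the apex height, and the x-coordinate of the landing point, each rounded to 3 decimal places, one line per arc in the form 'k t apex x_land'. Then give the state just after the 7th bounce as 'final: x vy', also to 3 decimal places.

Arc 1: start y=13.870, vy=22.480 → t=5.046, apex=39.138, x_land=26.793, impact vy=-27.978
  bounce: vy ← 0.67·27.978 = 18.745
Arc 2: start y=0.000, vy=18.745 → t=3.749, apex=17.569, x_land=46.700, impact vy=-18.745
  bounce: vy ← 0.67·18.745 = 12.559
Arc 3: start y=0.000, vy=12.559 → t=2.512, apex=7.887, x_land=60.038, impact vy=-12.559
  bounce: vy ← 0.67·12.559 = 8.415
Arc 4: start y=0.000, vy=8.415 → t=1.683, apex=3.540, x_land=68.974, impact vy=-8.415
  bounce: vy ← 0.67·8.415 = 5.638
Arc 5: start y=0.000, vy=5.638 → t=1.128, apex=1.589, x_land=74.962, impact vy=-5.638
  bounce: vy ← 0.67·5.638 = 3.777
Arc 6: start y=0.000, vy=3.777 → t=0.755, apex=0.713, x_land=78.973, impact vy=-3.777
  bounce: vy ← 0.67·3.777 = 2.531
Arc 7: start y=0.000, vy=2.531 → t=0.506, apex=0.320, x_land=81.661, impact vy=-2.531
  bounce: vy ← 0.67·2.531 = 1.696

1 5.046 39.138 26.793
2 3.749 17.569 46.700
3 2.512 7.887 60.038
4 1.683 3.540 68.974
5 1.128 1.589 74.962
6 0.755 0.713 78.973
7 0.506 0.320 81.661
final: 81.661 1.696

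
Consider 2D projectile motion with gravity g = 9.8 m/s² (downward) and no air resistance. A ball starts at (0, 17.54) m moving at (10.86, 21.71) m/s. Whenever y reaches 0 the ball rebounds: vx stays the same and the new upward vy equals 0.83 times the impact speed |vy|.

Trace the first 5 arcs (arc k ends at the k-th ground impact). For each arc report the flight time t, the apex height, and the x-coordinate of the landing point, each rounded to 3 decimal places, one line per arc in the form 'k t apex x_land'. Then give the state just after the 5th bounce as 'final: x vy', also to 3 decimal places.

Arc 1: start y=17.540, vy=21.710 → t=5.129, apex=41.587, x_land=55.696, impact vy=-28.550
  bounce: vy ← 0.83·28.550 = 23.697
Arc 2: start y=0.000, vy=23.697 → t=4.836, apex=28.649, x_land=108.216, impact vy=-23.697
  bounce: vy ← 0.83·23.697 = 19.668
Arc 3: start y=0.000, vy=19.668 → t=4.014, apex=19.737, x_land=151.807, impact vy=-19.668
  bounce: vy ← 0.83·19.668 = 16.325
Arc 4: start y=0.000, vy=16.325 → t=3.332, apex=13.597, x_land=187.987, impact vy=-16.325
  bounce: vy ← 0.83·16.325 = 13.549
Arc 5: start y=0.000, vy=13.549 → t=2.765, apex=9.367, x_land=218.017, impact vy=-13.549
  bounce: vy ← 0.83·13.549 = 11.246

1 5.129 41.587 55.696
2 4.836 28.649 108.216
3 4.014 19.737 151.807
4 3.332 13.597 187.987
5 2.765 9.367 218.017
final: 218.017 11.246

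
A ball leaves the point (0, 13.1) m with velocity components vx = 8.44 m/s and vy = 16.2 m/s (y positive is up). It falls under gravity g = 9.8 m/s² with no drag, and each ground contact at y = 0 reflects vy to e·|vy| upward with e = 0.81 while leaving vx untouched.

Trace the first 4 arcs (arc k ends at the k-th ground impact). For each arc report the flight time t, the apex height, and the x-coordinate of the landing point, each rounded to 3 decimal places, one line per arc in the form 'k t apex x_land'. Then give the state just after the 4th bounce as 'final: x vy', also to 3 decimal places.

1 3.978 26.490 33.576
2 3.767 17.380 65.366
3 3.051 11.403 91.117
4 2.471 7.482 111.974
final: 111.974 9.809

Arc 1: start y=13.100, vy=16.200 → t=3.978, apex=26.490, x_land=33.576, impact vy=-22.786
  bounce: vy ← 0.81·22.786 = 18.457
Arc 2: start y=0.000, vy=18.457 → t=3.767, apex=17.380, x_land=65.366, impact vy=-18.457
  bounce: vy ← 0.81·18.457 = 14.950
Arc 3: start y=0.000, vy=14.950 → t=3.051, apex=11.403, x_land=91.117, impact vy=-14.950
  bounce: vy ← 0.81·14.950 = 12.109
Arc 4: start y=0.000, vy=12.109 → t=2.471, apex=7.482, x_land=111.974, impact vy=-12.109
  bounce: vy ← 0.81·12.109 = 9.809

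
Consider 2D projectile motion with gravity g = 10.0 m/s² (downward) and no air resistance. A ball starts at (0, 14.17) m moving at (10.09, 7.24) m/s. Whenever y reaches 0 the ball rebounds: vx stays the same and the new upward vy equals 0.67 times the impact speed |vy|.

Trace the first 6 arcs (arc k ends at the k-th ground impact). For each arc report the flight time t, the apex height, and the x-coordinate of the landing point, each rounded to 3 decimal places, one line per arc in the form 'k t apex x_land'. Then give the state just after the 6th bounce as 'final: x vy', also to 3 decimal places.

Arc 1: start y=14.170, vy=7.240 → t=2.557, apex=16.791, x_land=25.795, impact vy=-18.325
  bounce: vy ← 0.67·18.325 = 12.278
Arc 2: start y=0.000, vy=12.278 → t=2.456, apex=7.537, x_land=50.572, impact vy=-12.278
  bounce: vy ← 0.67·12.278 = 8.226
Arc 3: start y=0.000, vy=8.226 → t=1.645, apex=3.384, x_land=67.173, impact vy=-8.226
  bounce: vy ← 0.67·8.226 = 5.512
Arc 4: start y=0.000, vy=5.512 → t=1.102, apex=1.519, x_land=78.295, impact vy=-5.512
  bounce: vy ← 0.67·5.512 = 3.693
Arc 5: start y=0.000, vy=3.693 → t=0.739, apex=0.682, x_land=85.747, impact vy=-3.693
  bounce: vy ← 0.67·3.693 = 2.474
Arc 6: start y=0.000, vy=2.474 → t=0.495, apex=0.306, x_land=90.740, impact vy=-2.474
  bounce: vy ← 0.67·2.474 = 1.658

1 2.557 16.791 25.795
2 2.456 7.537 50.572
3 1.645 3.384 67.173
4 1.102 1.519 78.295
5 0.739 0.682 85.747
6 0.495 0.306 90.740
final: 90.740 1.658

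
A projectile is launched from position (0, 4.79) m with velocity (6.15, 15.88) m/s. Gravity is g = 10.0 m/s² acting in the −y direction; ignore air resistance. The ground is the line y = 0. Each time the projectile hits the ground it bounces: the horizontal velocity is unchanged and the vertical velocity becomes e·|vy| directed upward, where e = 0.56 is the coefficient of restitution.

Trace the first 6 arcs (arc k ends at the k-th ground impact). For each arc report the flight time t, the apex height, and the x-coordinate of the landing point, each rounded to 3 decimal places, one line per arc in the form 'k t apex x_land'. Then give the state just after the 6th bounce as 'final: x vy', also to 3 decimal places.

1 3.453 17.399 21.238
2 2.089 5.456 34.087
3 1.170 1.711 41.283
4 0.655 0.537 45.312
5 0.367 0.168 47.569
6 0.205 0.053 48.832
final: 48.832 0.575

Arc 1: start y=4.790, vy=15.880 → t=3.453, apex=17.399, x_land=21.238, impact vy=-18.654
  bounce: vy ← 0.56·18.654 = 10.446
Arc 2: start y=0.000, vy=10.446 → t=2.089, apex=5.456, x_land=34.087, impact vy=-10.446
  bounce: vy ← 0.56·10.446 = 5.850
Arc 3: start y=0.000, vy=5.850 → t=1.170, apex=1.711, x_land=41.283, impact vy=-5.850
  bounce: vy ← 0.56·5.850 = 3.276
Arc 4: start y=0.000, vy=3.276 → t=0.655, apex=0.537, x_land=45.312, impact vy=-3.276
  bounce: vy ← 0.56·3.276 = 1.835
Arc 5: start y=0.000, vy=1.835 → t=0.367, apex=0.168, x_land=47.569, impact vy=-1.835
  bounce: vy ← 0.56·1.835 = 1.027
Arc 6: start y=0.000, vy=1.027 → t=0.205, apex=0.053, x_land=48.832, impact vy=-1.027
  bounce: vy ← 0.56·1.027 = 0.575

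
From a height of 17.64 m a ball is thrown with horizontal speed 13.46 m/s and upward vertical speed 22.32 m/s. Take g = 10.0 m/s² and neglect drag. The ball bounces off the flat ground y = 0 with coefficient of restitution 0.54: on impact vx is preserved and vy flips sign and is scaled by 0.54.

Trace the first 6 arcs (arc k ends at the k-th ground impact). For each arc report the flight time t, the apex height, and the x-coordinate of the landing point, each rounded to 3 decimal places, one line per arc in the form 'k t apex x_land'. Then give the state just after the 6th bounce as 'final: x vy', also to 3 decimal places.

1 5.149 42.549 69.308
2 3.151 12.407 111.714
3 1.701 3.618 134.613
4 0.919 1.055 146.979
5 0.496 0.308 153.656
6 0.268 0.090 157.262
final: 157.262 0.723

Arc 1: start y=17.640, vy=22.320 → t=5.149, apex=42.549, x_land=69.308, impact vy=-29.172
  bounce: vy ← 0.54·29.172 = 15.753
Arc 2: start y=0.000, vy=15.753 → t=3.151, apex=12.407, x_land=111.714, impact vy=-15.753
  bounce: vy ← 0.54·15.753 = 8.506
Arc 3: start y=0.000, vy=8.506 → t=1.701, apex=3.618, x_land=134.613, impact vy=-8.506
  bounce: vy ← 0.54·8.506 = 4.593
Arc 4: start y=0.000, vy=4.593 → t=0.919, apex=1.055, x_land=146.979, impact vy=-4.593
  bounce: vy ← 0.54·4.593 = 2.480
Arc 5: start y=0.000, vy=2.480 → t=0.496, apex=0.308, x_land=153.656, impact vy=-2.480
  bounce: vy ← 0.54·2.480 = 1.339
Arc 6: start y=0.000, vy=1.339 → t=0.268, apex=0.090, x_land=157.262, impact vy=-1.339
  bounce: vy ← 0.54·1.339 = 0.723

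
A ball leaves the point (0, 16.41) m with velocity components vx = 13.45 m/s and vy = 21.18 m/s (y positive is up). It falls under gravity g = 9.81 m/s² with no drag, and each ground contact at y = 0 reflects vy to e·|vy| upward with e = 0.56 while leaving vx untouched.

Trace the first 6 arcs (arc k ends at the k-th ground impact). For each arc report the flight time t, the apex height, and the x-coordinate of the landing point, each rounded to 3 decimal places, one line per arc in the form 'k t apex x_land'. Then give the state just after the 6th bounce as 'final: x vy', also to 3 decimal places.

Arc 1: start y=16.410, vy=21.180 → t=4.989, apex=39.274, x_land=67.098, impact vy=-27.759
  bounce: vy ← 0.56·27.759 = 15.545
Arc 2: start y=0.000, vy=15.545 → t=3.169, apex=12.316, x_land=109.724, impact vy=-15.545
  bounce: vy ← 0.56·15.545 = 8.705
Arc 3: start y=0.000, vy=8.705 → t=1.775, apex=3.862, x_land=133.594, impact vy=-8.705
  bounce: vy ← 0.56·8.705 = 4.875
Arc 4: start y=0.000, vy=4.875 → t=0.994, apex=1.211, x_land=146.962, impact vy=-4.875
  bounce: vy ← 0.56·4.875 = 2.730
Arc 5: start y=0.000, vy=2.730 → t=0.557, apex=0.380, x_land=154.447, impact vy=-2.730
  bounce: vy ← 0.56·2.730 = 1.529
Arc 6: start y=0.000, vy=1.529 → t=0.312, apex=0.119, x_land=158.639, impact vy=-1.529
  bounce: vy ← 0.56·1.529 = 0.856

1 4.989 39.274 67.098
2 3.169 12.316 109.724
3 1.775 3.862 133.594
4 0.994 1.211 146.962
5 0.557 0.380 154.447
6 0.312 0.119 158.639
final: 158.639 0.856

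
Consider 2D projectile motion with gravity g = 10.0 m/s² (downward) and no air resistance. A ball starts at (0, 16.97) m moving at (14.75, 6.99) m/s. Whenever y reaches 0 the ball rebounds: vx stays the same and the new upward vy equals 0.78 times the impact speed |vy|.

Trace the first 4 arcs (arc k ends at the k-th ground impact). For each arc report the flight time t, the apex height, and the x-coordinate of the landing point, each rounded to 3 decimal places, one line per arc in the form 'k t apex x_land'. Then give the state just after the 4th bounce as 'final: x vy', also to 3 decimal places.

Arc 1: start y=16.970, vy=6.990 → t=2.669, apex=19.413, x_land=39.374, impact vy=-19.704
  bounce: vy ← 0.78·19.704 = 15.369
Arc 2: start y=0.000, vy=15.369 → t=3.074, apex=11.811, x_land=84.714, impact vy=-15.369
  bounce: vy ← 0.78·15.369 = 11.988
Arc 3: start y=0.000, vy=11.988 → t=2.398, apex=7.186, x_land=120.079, impact vy=-11.988
  bounce: vy ← 0.78·11.988 = 9.351
Arc 4: start y=0.000, vy=9.351 → t=1.870, apex=4.372, x_land=147.663, impact vy=-9.351
  bounce: vy ← 0.78·9.351 = 7.294

1 2.669 19.413 39.374
2 3.074 11.811 84.714
3 2.398 7.186 120.079
4 1.870 4.372 147.663
final: 147.663 7.294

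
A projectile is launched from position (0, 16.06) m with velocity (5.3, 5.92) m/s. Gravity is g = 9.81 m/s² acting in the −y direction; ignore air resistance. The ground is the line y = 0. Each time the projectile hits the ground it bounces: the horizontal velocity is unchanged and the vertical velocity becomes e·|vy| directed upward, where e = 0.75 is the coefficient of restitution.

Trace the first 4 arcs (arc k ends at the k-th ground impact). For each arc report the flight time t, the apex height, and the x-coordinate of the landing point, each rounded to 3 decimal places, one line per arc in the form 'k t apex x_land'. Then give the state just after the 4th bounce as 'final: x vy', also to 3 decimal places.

1 2.511 17.846 13.308
2 2.861 10.039 28.472
3 2.146 5.647 39.845
4 1.609 3.176 48.375
final: 48.375 5.921

Arc 1: start y=16.060, vy=5.920 → t=2.511, apex=17.846, x_land=13.308, impact vy=-18.712
  bounce: vy ← 0.75·18.712 = 14.034
Arc 2: start y=0.000, vy=14.034 → t=2.861, apex=10.039, x_land=28.472, impact vy=-14.034
  bounce: vy ← 0.75·14.034 = 10.526
Arc 3: start y=0.000, vy=10.526 → t=2.146, apex=5.647, x_land=39.845, impact vy=-10.526
  bounce: vy ← 0.75·10.526 = 7.894
Arc 4: start y=0.000, vy=7.894 → t=1.609, apex=3.176, x_land=48.375, impact vy=-7.894
  bounce: vy ← 0.75·7.894 = 5.921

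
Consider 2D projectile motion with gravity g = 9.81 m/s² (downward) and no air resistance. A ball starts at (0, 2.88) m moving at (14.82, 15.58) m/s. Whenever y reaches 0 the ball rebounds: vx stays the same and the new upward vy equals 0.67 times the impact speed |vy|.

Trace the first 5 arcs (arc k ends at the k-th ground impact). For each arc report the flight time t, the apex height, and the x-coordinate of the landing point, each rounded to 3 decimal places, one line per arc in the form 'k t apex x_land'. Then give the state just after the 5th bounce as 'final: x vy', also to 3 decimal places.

Arc 1: start y=2.880, vy=15.580 → t=3.352, apex=15.252, x_land=49.670, impact vy=-17.299
  bounce: vy ← 0.67·17.299 = 11.590
Arc 2: start y=0.000, vy=11.590 → t=2.363, apex=6.847, x_land=84.688, impact vy=-11.590
  bounce: vy ← 0.67·11.590 = 7.765
Arc 3: start y=0.000, vy=7.765 → t=1.583, apex=3.073, x_land=108.150, impact vy=-7.765
  bounce: vy ← 0.67·7.765 = 5.203
Arc 4: start y=0.000, vy=5.203 → t=1.061, apex=1.380, x_land=123.870, impact vy=-5.203
  bounce: vy ← 0.67·5.203 = 3.486
Arc 5: start y=0.000, vy=3.486 → t=0.711, apex=0.619, x_land=134.402, impact vy=-3.486
  bounce: vy ← 0.67·3.486 = 2.336

1 3.352 15.252 49.670
2 2.363 6.847 84.688
3 1.583 3.073 108.150
4 1.061 1.380 123.870
5 0.711 0.619 134.402
final: 134.402 2.336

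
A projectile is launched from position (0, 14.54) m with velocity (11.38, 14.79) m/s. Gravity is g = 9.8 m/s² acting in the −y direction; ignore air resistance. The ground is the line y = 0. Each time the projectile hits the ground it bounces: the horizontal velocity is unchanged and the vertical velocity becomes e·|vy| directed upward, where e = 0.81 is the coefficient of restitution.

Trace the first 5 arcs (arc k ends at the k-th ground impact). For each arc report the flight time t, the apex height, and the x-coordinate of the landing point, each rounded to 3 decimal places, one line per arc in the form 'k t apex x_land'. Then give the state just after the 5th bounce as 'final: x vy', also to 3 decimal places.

Arc 1: start y=14.540, vy=14.790 → t=3.799, apex=25.700, x_land=43.237, impact vy=-22.444
  bounce: vy ← 0.81·22.444 = 18.180
Arc 2: start y=0.000, vy=18.180 → t=3.710, apex=16.862, x_land=85.458, impact vy=-18.180
  bounce: vy ← 0.81·18.180 = 14.725
Arc 3: start y=0.000, vy=14.725 → t=3.005, apex=11.063, x_land=119.657, impact vy=-14.725
  bounce: vy ← 0.81·14.725 = 11.928
Arc 4: start y=0.000, vy=11.928 → t=2.434, apex=7.259, x_land=147.358, impact vy=-11.928
  bounce: vy ← 0.81·11.928 = 9.661
Arc 5: start y=0.000, vy=9.661 → t=1.972, apex=4.762, x_land=169.796, impact vy=-9.661
  bounce: vy ← 0.81·9.661 = 7.826

1 3.799 25.700 43.237
2 3.710 16.862 85.458
3 3.005 11.063 119.657
4 2.434 7.259 147.358
5 1.972 4.762 169.796
final: 169.796 7.826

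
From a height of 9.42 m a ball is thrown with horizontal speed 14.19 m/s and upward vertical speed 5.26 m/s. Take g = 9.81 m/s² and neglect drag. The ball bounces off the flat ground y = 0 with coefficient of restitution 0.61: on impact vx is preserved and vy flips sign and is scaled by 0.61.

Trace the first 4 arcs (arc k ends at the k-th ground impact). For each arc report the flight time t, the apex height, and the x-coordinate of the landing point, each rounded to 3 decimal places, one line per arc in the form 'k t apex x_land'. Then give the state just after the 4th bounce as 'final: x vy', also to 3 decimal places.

Arc 1: start y=9.420, vy=5.260 → t=2.022, apex=10.830, x_land=28.694, impact vy=-14.577
  bounce: vy ← 0.61·14.577 = 8.892
Arc 2: start y=0.000, vy=8.892 → t=1.813, apex=4.030, x_land=54.418, impact vy=-8.892
  bounce: vy ← 0.61·8.892 = 5.424
Arc 3: start y=0.000, vy=5.424 → t=1.106, apex=1.500, x_land=70.110, impact vy=-5.424
  bounce: vy ← 0.61·5.424 = 3.309
Arc 4: start y=0.000, vy=3.309 → t=0.675, apex=0.558, x_land=79.682, impact vy=-3.309
  bounce: vy ← 0.61·3.309 = 2.018

1 2.022 10.830 28.694
2 1.813 4.030 54.418
3 1.106 1.500 70.110
4 0.675 0.558 79.682
final: 79.682 2.018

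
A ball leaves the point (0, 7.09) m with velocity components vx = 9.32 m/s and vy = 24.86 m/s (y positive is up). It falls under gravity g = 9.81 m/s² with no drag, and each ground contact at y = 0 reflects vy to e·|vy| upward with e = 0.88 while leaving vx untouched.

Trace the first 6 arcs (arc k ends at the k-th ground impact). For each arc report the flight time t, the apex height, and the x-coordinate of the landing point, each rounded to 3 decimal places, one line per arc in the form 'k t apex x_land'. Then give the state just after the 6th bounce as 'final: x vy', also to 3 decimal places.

1 5.339 38.589 49.760
2 4.937 29.884 95.769
3 4.344 23.142 136.257
4 3.823 17.921 171.886
5 3.364 13.878 203.240
6 2.960 10.747 230.832
final: 230.832 12.779

Arc 1: start y=7.090, vy=24.860 → t=5.339, apex=38.589, x_land=49.760, impact vy=-27.516
  bounce: vy ← 0.88·27.516 = 24.214
Arc 2: start y=0.000, vy=24.214 → t=4.937, apex=29.884, x_land=95.769, impact vy=-24.214
  bounce: vy ← 0.88·24.214 = 21.308
Arc 3: start y=0.000, vy=21.308 → t=4.344, apex=23.142, x_land=136.257, impact vy=-21.308
  bounce: vy ← 0.88·21.308 = 18.751
Arc 4: start y=0.000, vy=18.751 → t=3.823, apex=17.921, x_land=171.886, impact vy=-18.751
  bounce: vy ← 0.88·18.751 = 16.501
Arc 5: start y=0.000, vy=16.501 → t=3.364, apex=13.878, x_land=203.240, impact vy=-16.501
  bounce: vy ← 0.88·16.501 = 14.521
Arc 6: start y=0.000, vy=14.521 → t=2.960, apex=10.747, x_land=230.832, impact vy=-14.521
  bounce: vy ← 0.88·14.521 = 12.779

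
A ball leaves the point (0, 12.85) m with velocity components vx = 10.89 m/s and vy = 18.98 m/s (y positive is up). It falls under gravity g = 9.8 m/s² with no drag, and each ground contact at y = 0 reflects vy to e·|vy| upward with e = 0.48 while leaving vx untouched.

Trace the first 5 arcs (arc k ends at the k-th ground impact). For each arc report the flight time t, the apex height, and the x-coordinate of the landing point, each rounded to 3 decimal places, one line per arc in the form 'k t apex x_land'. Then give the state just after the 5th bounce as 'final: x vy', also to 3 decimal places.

1 4.461 31.230 48.583
2 2.424 7.195 74.976
3 1.163 1.658 87.645
4 0.558 0.382 93.726
5 0.268 0.088 96.644
final: 96.644 0.630

Arc 1: start y=12.850, vy=18.980 → t=4.461, apex=31.230, x_land=48.583, impact vy=-24.741
  bounce: vy ← 0.48·24.741 = 11.876
Arc 2: start y=0.000, vy=11.876 → t=2.424, apex=7.195, x_land=74.976, impact vy=-11.876
  bounce: vy ← 0.48·11.876 = 5.700
Arc 3: start y=0.000, vy=5.700 → t=1.163, apex=1.658, x_land=87.645, impact vy=-5.700
  bounce: vy ← 0.48·5.700 = 2.736
Arc 4: start y=0.000, vy=2.736 → t=0.558, apex=0.382, x_land=93.726, impact vy=-2.736
  bounce: vy ← 0.48·2.736 = 1.313
Arc 5: start y=0.000, vy=1.313 → t=0.268, apex=0.088, x_land=96.644, impact vy=-1.313
  bounce: vy ← 0.48·1.313 = 0.630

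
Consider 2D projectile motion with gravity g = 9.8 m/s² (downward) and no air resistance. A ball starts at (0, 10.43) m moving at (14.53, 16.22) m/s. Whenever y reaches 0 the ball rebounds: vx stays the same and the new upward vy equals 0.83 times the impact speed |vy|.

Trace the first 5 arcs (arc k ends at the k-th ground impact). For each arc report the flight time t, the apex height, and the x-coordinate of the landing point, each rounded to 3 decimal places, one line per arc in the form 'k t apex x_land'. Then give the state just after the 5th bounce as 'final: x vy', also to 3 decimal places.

Arc 1: start y=10.430, vy=16.220 → t=3.861, apex=23.853, x_land=56.107, impact vy=-21.622
  bounce: vy ← 0.83·21.622 = 17.946
Arc 2: start y=0.000, vy=17.946 → t=3.663, apex=16.432, x_land=109.323, impact vy=-17.946
  bounce: vy ← 0.83·17.946 = 14.895
Arc 3: start y=0.000, vy=14.895 → t=3.040, apex=11.320, x_land=153.493, impact vy=-14.895
  bounce: vy ← 0.83·14.895 = 12.363
Arc 4: start y=0.000, vy=12.363 → t=2.523, apex=7.798, x_land=190.154, impact vy=-12.363
  bounce: vy ← 0.83·12.363 = 10.261
Arc 5: start y=0.000, vy=10.261 → t=2.094, apex=5.372, x_land=220.582, impact vy=-10.261
  bounce: vy ← 0.83·10.261 = 8.517

1 3.861 23.853 56.107
2 3.663 16.432 109.323
3 3.040 11.320 153.493
4 2.523 7.798 190.154
5 2.094 5.372 220.582
final: 220.582 8.517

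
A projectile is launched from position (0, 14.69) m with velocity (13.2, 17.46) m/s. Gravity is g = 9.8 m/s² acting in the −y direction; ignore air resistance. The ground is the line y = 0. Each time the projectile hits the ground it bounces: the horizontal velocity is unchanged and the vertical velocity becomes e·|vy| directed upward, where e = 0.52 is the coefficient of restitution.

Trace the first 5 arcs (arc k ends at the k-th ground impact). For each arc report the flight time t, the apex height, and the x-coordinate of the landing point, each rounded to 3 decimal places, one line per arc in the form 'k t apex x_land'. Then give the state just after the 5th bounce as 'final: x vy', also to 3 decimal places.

1 4.266 30.244 56.311
2 2.584 8.178 90.417
3 1.344 2.211 108.152
4 0.699 0.598 117.374
5 0.363 0.162 122.170
final: 122.170 0.926

Arc 1: start y=14.690, vy=17.460 → t=4.266, apex=30.244, x_land=56.311, impact vy=-24.347
  bounce: vy ← 0.52·24.347 = 12.660
Arc 2: start y=0.000, vy=12.660 → t=2.584, apex=8.178, x_land=90.417, impact vy=-12.660
  bounce: vy ← 0.52·12.660 = 6.583
Arc 3: start y=0.000, vy=6.583 → t=1.344, apex=2.211, x_land=108.152, impact vy=-6.583
  bounce: vy ← 0.52·6.583 = 3.423
Arc 4: start y=0.000, vy=3.423 → t=0.699, apex=0.598, x_land=117.374, impact vy=-3.423
  bounce: vy ← 0.52·3.423 = 1.780
Arc 5: start y=0.000, vy=1.780 → t=0.363, apex=0.162, x_land=122.170, impact vy=-1.780
  bounce: vy ← 0.52·1.780 = 0.926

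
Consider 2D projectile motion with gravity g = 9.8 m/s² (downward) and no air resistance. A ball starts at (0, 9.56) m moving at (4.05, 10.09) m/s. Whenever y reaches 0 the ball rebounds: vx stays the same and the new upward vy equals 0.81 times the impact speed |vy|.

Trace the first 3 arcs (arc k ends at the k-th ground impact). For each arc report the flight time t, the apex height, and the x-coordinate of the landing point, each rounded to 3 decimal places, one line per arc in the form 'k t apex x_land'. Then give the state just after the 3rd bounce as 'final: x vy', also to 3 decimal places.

Arc 1: start y=9.560, vy=10.090 → t=2.765, apex=14.754, x_land=11.198, impact vy=-17.005
  bounce: vy ← 0.81·17.005 = 13.774
Arc 2: start y=0.000, vy=13.774 → t=2.811, apex=9.680, x_land=22.583, impact vy=-13.774
  bounce: vy ← 0.81·13.774 = 11.157
Arc 3: start y=0.000, vy=11.157 → t=2.277, apex=6.351, x_land=31.804, impact vy=-11.157
  bounce: vy ← 0.81·11.157 = 9.037

1 2.765 14.754 11.198
2 2.811 9.680 22.583
3 2.277 6.351 31.804
final: 31.804 9.037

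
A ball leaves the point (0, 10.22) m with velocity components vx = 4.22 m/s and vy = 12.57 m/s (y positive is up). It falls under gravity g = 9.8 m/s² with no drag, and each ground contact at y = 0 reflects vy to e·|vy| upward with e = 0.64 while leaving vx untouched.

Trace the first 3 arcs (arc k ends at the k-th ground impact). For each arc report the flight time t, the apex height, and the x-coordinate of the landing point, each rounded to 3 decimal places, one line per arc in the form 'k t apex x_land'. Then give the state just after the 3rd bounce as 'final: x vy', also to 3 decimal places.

Arc 1: start y=10.220, vy=12.570 → t=3.214, apex=18.281, x_land=13.564, impact vy=-18.929
  bounce: vy ← 0.64·18.929 = 12.115
Arc 2: start y=0.000, vy=12.115 → t=2.472, apex=7.488, x_land=23.997, impact vy=-12.115
  bounce: vy ← 0.64·12.115 = 7.753
Arc 3: start y=0.000, vy=7.753 → t=1.582, apex=3.067, x_land=30.675, impact vy=-7.753
  bounce: vy ← 0.64·7.753 = 4.962

1 3.214 18.281 13.564
2 2.472 7.488 23.997
3 1.582 3.067 30.675
final: 30.675 4.962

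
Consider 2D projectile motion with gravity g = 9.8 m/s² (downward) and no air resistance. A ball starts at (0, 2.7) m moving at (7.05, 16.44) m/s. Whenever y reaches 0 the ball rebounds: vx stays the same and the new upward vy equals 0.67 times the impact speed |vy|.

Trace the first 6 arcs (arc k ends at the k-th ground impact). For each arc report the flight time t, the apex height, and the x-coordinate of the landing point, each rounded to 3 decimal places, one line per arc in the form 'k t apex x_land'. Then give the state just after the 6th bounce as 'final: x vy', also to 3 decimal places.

1 3.512 16.489 24.760
2 2.458 7.402 42.090
3 1.647 3.323 53.701
4 1.103 1.492 61.480
5 0.739 0.670 66.692
6 0.495 0.301 70.185
final: 70.185 1.626

Arc 1: start y=2.700, vy=16.440 → t=3.512, apex=16.489, x_land=24.760, impact vy=-17.978
  bounce: vy ← 0.67·17.978 = 12.045
Arc 2: start y=0.000, vy=12.045 → t=2.458, apex=7.402, x_land=42.090, impact vy=-12.045
  bounce: vy ← 0.67·12.045 = 8.070
Arc 3: start y=0.000, vy=8.070 → t=1.647, apex=3.323, x_land=53.701, impact vy=-8.070
  bounce: vy ← 0.67·8.070 = 5.407
Arc 4: start y=0.000, vy=5.407 → t=1.103, apex=1.492, x_land=61.480, impact vy=-5.407
  bounce: vy ← 0.67·5.407 = 3.623
Arc 5: start y=0.000, vy=3.623 → t=0.739, apex=0.670, x_land=66.692, impact vy=-3.623
  bounce: vy ← 0.67·3.623 = 2.427
Arc 6: start y=0.000, vy=2.427 → t=0.495, apex=0.301, x_land=70.185, impact vy=-2.427
  bounce: vy ← 0.67·2.427 = 1.626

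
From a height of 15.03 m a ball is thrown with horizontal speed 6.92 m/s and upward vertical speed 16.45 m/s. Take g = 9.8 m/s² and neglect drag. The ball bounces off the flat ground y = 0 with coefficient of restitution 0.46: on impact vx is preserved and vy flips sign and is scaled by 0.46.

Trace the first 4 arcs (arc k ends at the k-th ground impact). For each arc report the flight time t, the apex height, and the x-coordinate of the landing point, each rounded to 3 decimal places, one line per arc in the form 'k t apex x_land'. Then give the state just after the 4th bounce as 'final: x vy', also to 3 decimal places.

Arc 1: start y=15.030, vy=16.450 → t=4.104, apex=28.836, x_land=28.403, impact vy=-23.774
  bounce: vy ← 0.46·23.774 = 10.936
Arc 2: start y=0.000, vy=10.936 → t=2.232, apex=6.102, x_land=43.847, impact vy=-10.936
  bounce: vy ← 0.46·10.936 = 5.031
Arc 3: start y=0.000, vy=5.031 → t=1.027, apex=1.291, x_land=50.951, impact vy=-5.031
  bounce: vy ← 0.46·5.031 = 2.314
Arc 4: start y=0.000, vy=2.314 → t=0.472, apex=0.273, x_land=54.219, impact vy=-2.314
  bounce: vy ← 0.46·2.314 = 1.064

1 4.104 28.836 28.403
2 2.232 6.102 43.847
3 1.027 1.291 50.951
4 0.472 0.273 54.219
final: 54.219 1.064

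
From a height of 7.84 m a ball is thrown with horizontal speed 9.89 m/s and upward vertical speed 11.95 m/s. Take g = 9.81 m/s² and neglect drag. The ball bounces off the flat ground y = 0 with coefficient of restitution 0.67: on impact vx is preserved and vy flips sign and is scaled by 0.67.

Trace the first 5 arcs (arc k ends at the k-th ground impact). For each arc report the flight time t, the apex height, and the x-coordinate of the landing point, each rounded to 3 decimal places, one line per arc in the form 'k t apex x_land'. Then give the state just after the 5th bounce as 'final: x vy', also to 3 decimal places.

Arc 1: start y=7.840, vy=11.950 → t=2.974, apex=15.118, x_land=29.411, impact vy=-17.223
  bounce: vy ← 0.67·17.223 = 11.539
Arc 2: start y=0.000, vy=11.539 → t=2.353, apex=6.787, x_land=52.677, impact vy=-11.539
  bounce: vy ← 0.67·11.539 = 7.731
Arc 3: start y=0.000, vy=7.731 → t=1.576, apex=3.047, x_land=68.266, impact vy=-7.731
  bounce: vy ← 0.67·7.731 = 5.180
Arc 4: start y=0.000, vy=5.180 → t=1.056, apex=1.368, x_land=78.710, impact vy=-5.180
  bounce: vy ← 0.67·5.180 = 3.471
Arc 5: start y=0.000, vy=3.471 → t=0.708, apex=0.614, x_land=85.708, impact vy=-3.471
  bounce: vy ← 0.67·3.471 = 2.325

1 2.974 15.118 29.411
2 2.353 6.787 52.677
3 1.576 3.047 68.266
4 1.056 1.368 78.710
5 0.708 0.614 85.708
final: 85.708 2.325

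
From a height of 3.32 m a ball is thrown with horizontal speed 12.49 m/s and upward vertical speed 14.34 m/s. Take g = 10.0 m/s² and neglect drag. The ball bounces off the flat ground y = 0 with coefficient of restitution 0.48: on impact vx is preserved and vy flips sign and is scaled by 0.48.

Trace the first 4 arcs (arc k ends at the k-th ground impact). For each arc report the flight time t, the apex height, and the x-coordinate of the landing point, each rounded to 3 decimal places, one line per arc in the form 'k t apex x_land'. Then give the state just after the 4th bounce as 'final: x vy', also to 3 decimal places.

1 3.083 13.602 38.511
2 1.583 3.134 58.287
3 0.760 0.722 67.780
4 0.365 0.166 72.337
final: 72.337 0.876

Arc 1: start y=3.320, vy=14.340 → t=3.083, apex=13.602, x_land=38.511, impact vy=-16.494
  bounce: vy ← 0.48·16.494 = 7.917
Arc 2: start y=0.000, vy=7.917 → t=1.583, apex=3.134, x_land=58.287, impact vy=-7.917
  bounce: vy ← 0.48·7.917 = 3.800
Arc 3: start y=0.000, vy=3.800 → t=0.760, apex=0.722, x_land=67.780, impact vy=-3.800
  bounce: vy ← 0.48·3.800 = 1.824
Arc 4: start y=0.000, vy=1.824 → t=0.365, apex=0.166, x_land=72.337, impact vy=-1.824
  bounce: vy ← 0.48·1.824 = 0.876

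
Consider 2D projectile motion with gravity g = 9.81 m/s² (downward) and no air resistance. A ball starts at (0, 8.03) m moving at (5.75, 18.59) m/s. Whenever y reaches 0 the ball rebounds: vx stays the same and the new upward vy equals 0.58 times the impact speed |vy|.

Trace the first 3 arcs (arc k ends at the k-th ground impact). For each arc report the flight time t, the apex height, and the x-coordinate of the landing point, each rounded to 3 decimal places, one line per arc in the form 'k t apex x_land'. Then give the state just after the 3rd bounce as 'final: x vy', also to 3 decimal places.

Arc 1: start y=8.030, vy=18.590 → t=4.182, apex=25.644, x_land=24.044, impact vy=-22.431
  bounce: vy ← 0.58·22.431 = 13.010
Arc 2: start y=0.000, vy=13.010 → t=2.652, apex=8.627, x_land=39.295, impact vy=-13.010
  bounce: vy ← 0.58·13.010 = 7.546
Arc 3: start y=0.000, vy=7.546 → t=1.538, apex=2.902, x_land=48.140, impact vy=-7.546
  bounce: vy ← 0.58·7.546 = 4.377

1 4.182 25.644 24.044
2 2.652 8.627 39.295
3 1.538 2.902 48.140
final: 48.140 4.377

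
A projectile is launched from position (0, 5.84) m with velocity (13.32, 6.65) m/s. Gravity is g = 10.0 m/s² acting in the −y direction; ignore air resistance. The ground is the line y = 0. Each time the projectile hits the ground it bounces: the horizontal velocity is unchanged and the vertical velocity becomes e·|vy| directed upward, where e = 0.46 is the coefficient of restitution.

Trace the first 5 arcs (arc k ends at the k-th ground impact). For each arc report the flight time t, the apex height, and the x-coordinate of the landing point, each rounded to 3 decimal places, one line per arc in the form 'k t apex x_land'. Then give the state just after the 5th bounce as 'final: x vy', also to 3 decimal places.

Arc 1: start y=5.840, vy=6.650 → t=1.934, apex=8.051, x_land=25.760, impact vy=-12.689
  bounce: vy ← 0.46·12.689 = 5.837
Arc 2: start y=0.000, vy=5.837 → t=1.167, apex=1.704, x_land=41.310, impact vy=-5.837
  bounce: vy ← 0.46·5.837 = 2.685
Arc 3: start y=0.000, vy=2.685 → t=0.537, apex=0.360, x_land=48.463, impact vy=-2.685
  bounce: vy ← 0.46·2.685 = 1.235
Arc 4: start y=0.000, vy=1.235 → t=0.247, apex=0.076, x_land=51.754, impact vy=-1.235
  bounce: vy ← 0.46·1.235 = 0.568
Arc 5: start y=0.000, vy=0.568 → t=0.114, apex=0.016, x_land=53.267, impact vy=-0.568
  bounce: vy ← 0.46·0.568 = 0.261

1 1.934 8.051 25.760
2 1.167 1.704 41.310
3 0.537 0.360 48.463
4 0.247 0.076 51.754
5 0.114 0.016 53.267
final: 53.267 0.261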